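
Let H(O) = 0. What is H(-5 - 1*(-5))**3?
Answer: 0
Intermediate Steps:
H(-5 - 1*(-5))**3 = 0**3 = 0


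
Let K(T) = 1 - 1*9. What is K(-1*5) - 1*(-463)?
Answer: 455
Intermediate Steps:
K(T) = -8 (K(T) = 1 - 9 = -8)
K(-1*5) - 1*(-463) = -8 - 1*(-463) = -8 + 463 = 455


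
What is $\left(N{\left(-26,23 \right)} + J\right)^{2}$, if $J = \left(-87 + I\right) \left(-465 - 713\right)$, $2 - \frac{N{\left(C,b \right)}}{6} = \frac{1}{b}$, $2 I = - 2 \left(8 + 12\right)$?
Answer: $\frac{8406102851584}{529} \approx 1.5891 \cdot 10^{10}$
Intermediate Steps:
$I = -20$ ($I = \frac{\left(-2\right) \left(8 + 12\right)}{2} = \frac{\left(-2\right) 20}{2} = \frac{1}{2} \left(-40\right) = -20$)
$N{\left(C,b \right)} = 12 - \frac{6}{b}$
$J = 126046$ ($J = \left(-87 - 20\right) \left(-465 - 713\right) = \left(-107\right) \left(-1178\right) = 126046$)
$\left(N{\left(-26,23 \right)} + J\right)^{2} = \left(\left(12 - \frac{6}{23}\right) + 126046\right)^{2} = \left(\frac{270}{23} + 126046\right)^{2} = \left(\frac{2899328}{23}\right)^{2} = \frac{8406102851584}{529}$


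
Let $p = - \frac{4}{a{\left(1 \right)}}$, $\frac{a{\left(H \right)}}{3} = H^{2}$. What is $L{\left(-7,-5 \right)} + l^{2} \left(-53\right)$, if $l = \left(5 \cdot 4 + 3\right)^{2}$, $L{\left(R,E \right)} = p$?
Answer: $- \frac{44494723}{3} \approx -1.4832 \cdot 10^{7}$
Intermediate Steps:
$a{\left(H \right)} = 3 H^{2}$
$p = - \frac{4}{3}$ ($p = - \frac{4}{3 \cdot 1^{2}} = - \frac{4}{3 \cdot 1} = - \frac{4}{3} \approx -1.3333$)
$L{\left(R,E \right)} = - \frac{4}{3}$
$l = 529$ ($l = \left(20 + 3\right)^{2} = 23^{2} = 529$)
$L{\left(-7,-5 \right)} + l^{2} \left(-53\right) = - \frac{4}{3} + 529^{2} \left(-53\right) = - \frac{4}{3} + 279841 \left(-53\right) = - \frac{4}{3} - 14831573 = - \frac{44494723}{3}$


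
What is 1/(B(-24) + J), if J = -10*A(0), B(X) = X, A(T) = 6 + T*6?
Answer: -1/84 ≈ -0.011905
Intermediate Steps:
A(T) = 6 + 6*T
J = -60 (J = -10*(6 + 6*0) = -10*(6 + 0) = -10*6 = -60)
1/(B(-24) + J) = 1/(-24 - 60) = 1/(-84) = -1/84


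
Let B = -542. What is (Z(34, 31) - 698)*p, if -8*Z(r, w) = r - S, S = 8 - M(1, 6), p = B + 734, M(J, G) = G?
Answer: -134784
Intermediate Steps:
p = 192 (p = -542 + 734 = 192)
S = 2 (S = 8 - 1*6 = 8 - 6 = 2)
Z(r, w) = ¼ - r/8 (Z(r, w) = -(r - 1*2)/8 = -(r - 2)/8 = -(-2 + r)/8 = ¼ - r/8)
(Z(34, 31) - 698)*p = ((¼ - ⅛*34) - 698)*192 = ((¼ - 17/4) - 698)*192 = (-4 - 698)*192 = -702*192 = -134784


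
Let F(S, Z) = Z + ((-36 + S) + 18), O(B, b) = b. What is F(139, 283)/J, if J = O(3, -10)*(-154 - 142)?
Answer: 101/740 ≈ 0.13649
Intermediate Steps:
J = 2960 (J = -10*(-154 - 142) = -10*(-296) = 2960)
F(S, Z) = -18 + S + Z (F(S, Z) = Z + (-18 + S) = -18 + S + Z)
F(139, 283)/J = (-18 + 139 + 283)/2960 = 404*(1/2960) = 101/740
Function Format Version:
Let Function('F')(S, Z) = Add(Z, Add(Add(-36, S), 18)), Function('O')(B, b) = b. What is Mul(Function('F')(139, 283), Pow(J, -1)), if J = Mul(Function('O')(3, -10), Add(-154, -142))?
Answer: Rational(101, 740) ≈ 0.13649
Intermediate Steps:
J = 2960 (J = Mul(-10, Add(-154, -142)) = Mul(-10, -296) = 2960)
Function('F')(S, Z) = Add(-18, S, Z) (Function('F')(S, Z) = Add(Z, Add(-18, S)) = Add(-18, S, Z))
Mul(Function('F')(139, 283), Pow(J, -1)) = Mul(Add(-18, 139, 283), Pow(2960, -1)) = Mul(404, Rational(1, 2960)) = Rational(101, 740)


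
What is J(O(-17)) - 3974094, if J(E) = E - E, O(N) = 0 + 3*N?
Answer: -3974094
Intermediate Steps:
O(N) = 3*N
J(E) = 0
J(O(-17)) - 3974094 = 0 - 3974094 = -3974094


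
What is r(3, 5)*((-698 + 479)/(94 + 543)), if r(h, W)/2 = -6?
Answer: 2628/637 ≈ 4.1256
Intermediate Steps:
r(h, W) = -12 (r(h, W) = 2*(-6) = -12)
r(3, 5)*((-698 + 479)/(94 + 543)) = -12*(-698 + 479)/(94 + 543) = -(-2628)/637 = -12*(-219/637) = 2628/637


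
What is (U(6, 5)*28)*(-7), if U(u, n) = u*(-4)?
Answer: 4704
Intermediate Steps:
U(u, n) = -4*u
(U(6, 5)*28)*(-7) = (-4*6*28)*(-7) = -24*28*(-7) = -672*(-7) = 4704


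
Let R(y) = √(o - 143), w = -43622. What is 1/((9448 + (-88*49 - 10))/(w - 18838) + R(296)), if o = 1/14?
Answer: -560297430/975846539233 - 487656450*I*√28014/975846539233 ≈ -0.00057417 - 0.083641*I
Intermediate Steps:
o = 1/14 ≈ 0.071429
R(y) = I*√28014/14 (R(y) = √(1/14 - 143) = √(-2001/14) = I*√28014/14)
1/((9448 + (-88*49 - 10))/(w - 18838) + R(296)) = 1/((9448 + (-88*49 - 10))/(-43622 - 18838) + I*√28014/14) = 1/((9448 + (-4312 - 10))/(-62460) + I*√28014/14) = 1/((9448 - 4322)*(-1/62460) + I*√28014/14) = 1/(5126*(-1/62460) + I*√28014/14) = 1/(-2563/31230 + I*√28014/14)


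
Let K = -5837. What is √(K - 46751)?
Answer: 2*I*√13147 ≈ 229.32*I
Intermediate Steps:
√(K - 46751) = √(-5837 - 46751) = √(-52588) = 2*I*√13147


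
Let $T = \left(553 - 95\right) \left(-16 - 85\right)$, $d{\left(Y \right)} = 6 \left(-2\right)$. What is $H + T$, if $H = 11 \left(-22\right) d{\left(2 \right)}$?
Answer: $-43354$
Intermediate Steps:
$d{\left(Y \right)} = -12$
$H = 2904$ ($H = 11 \left(-22\right) \left(-12\right) = \left(-242\right) \left(-12\right) = 2904$)
$T = -46258$ ($T = 458 \left(-16 - 85\right) = 458 \left(-101\right) = -46258$)
$H + T = 2904 - 46258 = -43354$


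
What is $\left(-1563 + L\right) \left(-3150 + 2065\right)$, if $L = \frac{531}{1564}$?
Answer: $\frac{2651741085}{1564} \approx 1.6955 \cdot 10^{6}$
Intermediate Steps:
$L = \frac{531}{1564}$ ($L = 531 \cdot \frac{1}{1564} = \frac{531}{1564} \approx 0.33951$)
$\left(-1563 + L\right) \left(-3150 + 2065\right) = \left(-1563 + \frac{531}{1564}\right) \left(-3150 + 2065\right) = \left(- \frac{2444001}{1564}\right) \left(-1085\right) = \frac{2651741085}{1564}$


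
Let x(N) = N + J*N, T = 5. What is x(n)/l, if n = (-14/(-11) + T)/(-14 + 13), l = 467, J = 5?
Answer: -414/5137 ≈ -0.080592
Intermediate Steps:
n = -69/11 (n = (-14/(-11) + 5)/(-14 + 13) = (-14*(-1/11) + 5)/(-1) = (14/11 + 5)*(-1) = (69/11)*(-1) = -69/11 ≈ -6.2727)
x(N) = 6*N (x(N) = N + 5*N = 6*N)
x(n)/l = (6*(-69/11))/467 = -414/11*1/467 = -414/5137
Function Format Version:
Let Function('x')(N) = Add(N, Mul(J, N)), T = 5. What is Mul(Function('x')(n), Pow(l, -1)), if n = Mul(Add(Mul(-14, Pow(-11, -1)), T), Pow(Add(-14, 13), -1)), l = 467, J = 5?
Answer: Rational(-414, 5137) ≈ -0.080592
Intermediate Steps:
n = Rational(-69, 11) (n = Mul(Add(Mul(-14, Pow(-11, -1)), 5), Pow(Add(-14, 13), -1)) = Mul(Add(Mul(-14, Rational(-1, 11)), 5), Pow(-1, -1)) = Mul(Add(Rational(14, 11), 5), -1) = Mul(Rational(69, 11), -1) = Rational(-69, 11) ≈ -6.2727)
Function('x')(N) = Mul(6, N) (Function('x')(N) = Add(N, Mul(5, N)) = Mul(6, N))
Mul(Function('x')(n), Pow(l, -1)) = Mul(Mul(6, Rational(-69, 11)), Pow(467, -1)) = Mul(Rational(-414, 11), Rational(1, 467)) = Rational(-414, 5137)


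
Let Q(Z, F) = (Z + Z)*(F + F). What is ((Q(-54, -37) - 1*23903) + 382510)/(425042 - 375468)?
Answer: 366599/49574 ≈ 7.3950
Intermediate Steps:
Q(Z, F) = 4*F*Z (Q(Z, F) = (2*Z)*(2*F) = 4*F*Z)
((Q(-54, -37) - 1*23903) + 382510)/(425042 - 375468) = ((4*(-37)*(-54) - 1*23903) + 382510)/(425042 - 375468) = ((7992 - 23903) + 382510)/49574 = (-15911 + 382510)*(1/49574) = 366599*(1/49574) = 366599/49574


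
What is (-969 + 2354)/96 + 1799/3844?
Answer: 1374161/92256 ≈ 14.895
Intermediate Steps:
(-969 + 2354)/96 + 1799/3844 = 1385*(1/96) + 1799*(1/3844) = 1385/96 + 1799/3844 = 1374161/92256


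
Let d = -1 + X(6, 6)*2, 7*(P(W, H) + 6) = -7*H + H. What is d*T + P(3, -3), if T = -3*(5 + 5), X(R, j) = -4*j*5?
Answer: 50586/7 ≈ 7226.6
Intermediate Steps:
X(R, j) = -20*j
P(W, H) = -6 - 6*H/7 (P(W, H) = -6 + (-7*H + H)/7 = -6 + (-6*H)/7 = -6 - 6*H/7)
T = -30 (T = -3*10 = -30)
d = -241 (d = -1 - 20*6*2 = -1 - 120*2 = -1 - 240 = -241)
d*T + P(3, -3) = -241*(-30) + (-6 - 6/7*(-3)) = 7230 + (-6 + 18/7) = 7230 - 24/7 = 50586/7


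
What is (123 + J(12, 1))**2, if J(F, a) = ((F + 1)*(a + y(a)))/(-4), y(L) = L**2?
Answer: 54289/4 ≈ 13572.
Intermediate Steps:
J(F, a) = -(1 + F)*(a + a**2)/4 (J(F, a) = ((F + 1)*(a + a**2))/(-4) = ((1 + F)*(a + a**2))*(-1/4) = -(1 + F)*(a + a**2)/4)
(123 + J(12, 1))**2 = (123 + (1/4)*1*(-1 - 1*12 - 1*1 - 1*12*1))**2 = (123 + (1/4)*1*(-1 - 12 - 1 - 12))**2 = (123 + (1/4)*1*(-26))**2 = (123 - 13/2)**2 = (233/2)**2 = 54289/4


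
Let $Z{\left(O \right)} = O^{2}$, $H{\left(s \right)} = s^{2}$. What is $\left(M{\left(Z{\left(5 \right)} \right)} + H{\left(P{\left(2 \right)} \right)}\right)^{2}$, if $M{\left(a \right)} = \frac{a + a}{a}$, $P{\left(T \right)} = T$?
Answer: $36$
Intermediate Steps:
$M{\left(a \right)} = 2$ ($M{\left(a \right)} = \frac{2 a}{a} = 2$)
$\left(M{\left(Z{\left(5 \right)} \right)} + H{\left(P{\left(2 \right)} \right)}\right)^{2} = \left(2 + 2^{2}\right)^{2} = \left(2 + 4\right)^{2} = 6^{2} = 36$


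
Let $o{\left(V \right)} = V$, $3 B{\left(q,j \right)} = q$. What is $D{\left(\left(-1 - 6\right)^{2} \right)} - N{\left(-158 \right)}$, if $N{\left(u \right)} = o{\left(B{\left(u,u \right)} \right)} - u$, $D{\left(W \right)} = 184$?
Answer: $\frac{236}{3} \approx 78.667$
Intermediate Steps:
$B{\left(q,j \right)} = \frac{q}{3}$
$N{\left(u \right)} = - \frac{2 u}{3}$ ($N{\left(u \right)} = \frac{u}{3} - u = - \frac{2 u}{3}$)
$D{\left(\left(-1 - 6\right)^{2} \right)} - N{\left(-158 \right)} = 184 - \left(- \frac{2}{3}\right) \left(-158\right) = 184 - \frac{316}{3} = \frac{236}{3}$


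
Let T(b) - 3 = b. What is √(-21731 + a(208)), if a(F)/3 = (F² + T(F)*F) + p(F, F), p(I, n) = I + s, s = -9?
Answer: √240322 ≈ 490.23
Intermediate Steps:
p(I, n) = -9 + I (p(I, n) = I - 9 = -9 + I)
T(b) = 3 + b
a(F) = -27 + 3*F + 3*F² + 3*F*(3 + F) (a(F) = 3*((F² + (3 + F)*F) + (-9 + F)) = 3*((F² + F*(3 + F)) + (-9 + F)) = 3*(-9 + F + F² + F*(3 + F)) = -27 + 3*F + 3*F² + 3*F*(3 + F))
√(-21731 + a(208)) = √(-21731 + (-27 + 6*208² + 12*208)) = √(-21731 + (-27 + 6*43264 + 2496)) = √(-21731 + (-27 + 259584 + 2496)) = √(-21731 + 262053) = √240322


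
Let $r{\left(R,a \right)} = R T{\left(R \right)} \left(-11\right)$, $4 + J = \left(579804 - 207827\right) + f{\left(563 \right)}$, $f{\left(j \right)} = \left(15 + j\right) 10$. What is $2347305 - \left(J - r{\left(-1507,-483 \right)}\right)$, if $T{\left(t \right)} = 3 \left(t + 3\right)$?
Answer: $-72825872$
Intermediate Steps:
$f{\left(j \right)} = 150 + 10 j$
$T{\left(t \right)} = 9 + 3 t$ ($T{\left(t \right)} = 3 \left(3 + t\right) = 9 + 3 t$)
$J = 377753$ ($J = -4 + \left(\left(579804 - 207827\right) + \left(150 + 10 \cdot 563\right)\right) = -4 + \left(371977 + \left(150 + 5630\right)\right) = -4 + \left(371977 + 5780\right) = -4 + 377757 = 377753$)
$r{\left(R,a \right)} = - 11 R \left(9 + 3 R\right)$ ($r{\left(R,a \right)} = R \left(9 + 3 R\right) \left(-11\right) = - 11 R \left(9 + 3 R\right)$)
$2347305 - \left(J - r{\left(-1507,-483 \right)}\right) = 2347305 - \left(377753 - \left(-33\right) \left(-1507\right) \left(3 - 1507\right)\right) = 2347305 - \left(377753 - \left(-33\right) \left(-1507\right) \left(-1504\right)\right) = 2347305 - \left(377753 - -74795424\right) = 2347305 - \left(377753 + 74795424\right) = 2347305 - 75173177 = -72825872$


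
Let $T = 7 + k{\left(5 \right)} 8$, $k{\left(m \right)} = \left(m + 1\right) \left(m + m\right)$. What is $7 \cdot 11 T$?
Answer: $37499$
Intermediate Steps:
$k{\left(m \right)} = 2 m \left(1 + m\right)$ ($k{\left(m \right)} = \left(1 + m\right) 2 m = 2 m \left(1 + m\right)$)
$T = 487$ ($T = 7 + 2 \cdot 5 \left(1 + 5\right) 8 = 7 + 2 \cdot 5 \cdot 6 \cdot 8 = 7 + 60 \cdot 8 = 7 + 480 = 487$)
$7 \cdot 11 T = 7 \cdot 11 \cdot 487 = 77 \cdot 487 = 37499$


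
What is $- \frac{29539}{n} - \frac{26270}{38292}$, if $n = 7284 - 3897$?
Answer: $- \frac{203347313}{21615834} \approx -9.4073$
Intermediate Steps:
$n = 3387$
$- \frac{29539}{n} - \frac{26270}{38292} = - \frac{29539}{3387} - \frac{26270}{38292} = \left(-29539\right) \frac{1}{3387} - \frac{13135}{19146} = - \frac{29539}{3387} - \frac{13135}{19146} = - \frac{203347313}{21615834}$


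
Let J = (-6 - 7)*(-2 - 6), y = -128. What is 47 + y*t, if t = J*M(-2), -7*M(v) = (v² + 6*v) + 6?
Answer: -26295/7 ≈ -3756.4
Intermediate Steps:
M(v) = -6/7 - 6*v/7 - v²/7 (M(v) = -((v² + 6*v) + 6)/7 = -(6 + v² + 6*v)/7 = -6/7 - 6*v/7 - v²/7)
J = 104 (J = -13*(-8) = 104)
t = 208/7 (t = 104*(-6/7 - 6/7*(-2) - ⅐*(-2)²) = 104*(-6/7 + 12/7 - ⅐*4) = 104*(-6/7 + 12/7 - 4/7) = 104*(2/7) = 208/7 ≈ 29.714)
47 + y*t = 47 - 128*208/7 = 47 - 26624/7 = -26295/7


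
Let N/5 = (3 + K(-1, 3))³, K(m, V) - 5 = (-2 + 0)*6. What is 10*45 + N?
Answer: 130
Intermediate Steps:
K(m, V) = -7 (K(m, V) = 5 + (-2 + 0)*6 = 5 - 2*6 = 5 - 12 = -7)
N = -320 (N = 5*(3 - 7)³ = 5*(-4)³ = 5*(-64) = -320)
10*45 + N = 10*45 - 320 = 450 - 320 = 130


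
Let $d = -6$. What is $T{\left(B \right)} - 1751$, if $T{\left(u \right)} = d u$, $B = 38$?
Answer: $-1979$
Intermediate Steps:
$T{\left(u \right)} = - 6 u$
$T{\left(B \right)} - 1751 = \left(-6\right) 38 - 1751 = -228 - 1751 = -1979$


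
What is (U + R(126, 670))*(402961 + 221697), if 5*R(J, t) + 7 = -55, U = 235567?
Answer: 735705326634/5 ≈ 1.4714e+11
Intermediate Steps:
R(J, t) = -62/5 (R(J, t) = -7/5 + (1/5)*(-55) = -7/5 - 11 = -62/5)
(U + R(126, 670))*(402961 + 221697) = (235567 - 62/5)*(402961 + 221697) = (1177773/5)*624658 = 735705326634/5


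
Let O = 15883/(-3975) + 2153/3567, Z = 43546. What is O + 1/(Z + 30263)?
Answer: -394437706261/116280543825 ≈ -3.3921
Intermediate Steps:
O = -5344054/1575425 (O = 15883*(-1/3975) + 2153*(1/3567) = -15883/3975 + 2153/3567 = -5344054/1575425 ≈ -3.3921)
O + 1/(Z + 30263) = -5344054/1575425 + 1/(43546 + 30263) = -5344054/1575425 + 1/73809 = -394437706261/116280543825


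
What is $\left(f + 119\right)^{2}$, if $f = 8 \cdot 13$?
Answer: $49729$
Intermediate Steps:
$f = 104$
$\left(f + 119\right)^{2} = \left(104 + 119\right)^{2} = 223^{2} = 49729$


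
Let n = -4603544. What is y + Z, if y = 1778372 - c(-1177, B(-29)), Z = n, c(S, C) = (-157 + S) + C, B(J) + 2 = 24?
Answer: -2823860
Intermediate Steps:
B(J) = 22 (B(J) = -2 + 24 = 22)
c(S, C) = -157 + C + S
Z = -4603544
y = 1779684 (y = 1778372 - (-157 + 22 - 1177) = 1778372 - 1*(-1312) = 1778372 + 1312 = 1779684)
y + Z = 1779684 - 4603544 = -2823860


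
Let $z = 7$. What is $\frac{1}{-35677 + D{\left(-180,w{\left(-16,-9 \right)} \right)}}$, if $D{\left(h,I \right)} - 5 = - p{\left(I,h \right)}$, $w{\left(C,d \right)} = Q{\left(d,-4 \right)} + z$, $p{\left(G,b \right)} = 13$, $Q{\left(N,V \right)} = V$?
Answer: $- \frac{1}{35685} \approx -2.8023 \cdot 10^{-5}$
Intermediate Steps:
$w{\left(C,d \right)} = 3$ ($w{\left(C,d \right)} = -4 + 7 = 3$)
$D{\left(h,I \right)} = -8$ ($D{\left(h,I \right)} = 5 - 13 = -8$)
$\frac{1}{-35677 + D{\left(-180,w{\left(-16,-9 \right)} \right)}} = \frac{1}{-35677 - 8} = \frac{1}{-35685} = - \frac{1}{35685}$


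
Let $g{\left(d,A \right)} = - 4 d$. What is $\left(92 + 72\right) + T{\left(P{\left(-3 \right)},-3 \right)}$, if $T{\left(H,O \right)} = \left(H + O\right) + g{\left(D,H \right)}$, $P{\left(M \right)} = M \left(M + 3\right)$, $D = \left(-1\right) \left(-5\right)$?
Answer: $141$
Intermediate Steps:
$D = 5$
$P{\left(M \right)} = M \left(3 + M\right)$
$T{\left(H,O \right)} = -20 + H + O$ ($T{\left(H,O \right)} = \left(H + O\right) - 20 = -20 + H + O$)
$\left(92 + 72\right) + T{\left(P{\left(-3 \right)},-3 \right)} = \left(92 + 72\right) - \left(23 + 3 \left(3 - 3\right)\right) = 164 - 23 = 141$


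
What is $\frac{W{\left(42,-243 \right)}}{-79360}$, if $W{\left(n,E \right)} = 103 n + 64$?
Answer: $- \frac{439}{7936} \approx -0.055318$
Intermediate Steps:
$W{\left(n,E \right)} = 64 + 103 n$
$\frac{W{\left(42,-243 \right)}}{-79360} = \frac{64 + 103 \cdot 42}{-79360} = \left(64 + 4326\right) \left(- \frac{1}{79360}\right) = 4390 \left(- \frac{1}{79360}\right) = - \frac{439}{7936}$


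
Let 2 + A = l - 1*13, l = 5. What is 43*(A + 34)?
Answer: 1032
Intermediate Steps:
A = -10 (A = -2 + (5 - 1*13) = -2 + (5 - 13) = -2 - 8 = -10)
43*(A + 34) = 43*(-10 + 34) = 43*24 = 1032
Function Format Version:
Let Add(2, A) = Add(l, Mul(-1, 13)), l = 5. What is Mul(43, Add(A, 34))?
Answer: 1032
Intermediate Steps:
A = -10 (A = Add(-2, Add(5, Mul(-1, 13))) = Add(-2, Add(5, -13)) = Add(-2, -8) = -10)
Mul(43, Add(A, 34)) = Mul(43, Add(-10, 34)) = Mul(43, 24) = 1032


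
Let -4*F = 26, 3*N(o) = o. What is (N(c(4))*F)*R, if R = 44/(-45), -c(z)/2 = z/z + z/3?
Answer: -4004/405 ≈ -9.8864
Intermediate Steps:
c(z) = -2 - 2*z/3 (c(z) = -2*(z/z + z/3) = -2*(1 + z*(1/3)) = -2*(1 + z/3) = -2 - 2*z/3)
N(o) = o/3
R = -44/45 (R = 44*(-1/45) = -44/45 ≈ -0.97778)
F = -13/2 (F = -1/4*26 = -13/2 ≈ -6.5000)
(N(c(4))*F)*R = (((-2 - 2/3*4)/3)*(-13/2))*(-44/45) = (((-2 - 8/3)/3)*(-13/2))*(-44/45) = (((1/3)*(-14/3))*(-13/2))*(-44/45) = -14/9*(-13/2)*(-44/45) = (91/9)*(-44/45) = -4004/405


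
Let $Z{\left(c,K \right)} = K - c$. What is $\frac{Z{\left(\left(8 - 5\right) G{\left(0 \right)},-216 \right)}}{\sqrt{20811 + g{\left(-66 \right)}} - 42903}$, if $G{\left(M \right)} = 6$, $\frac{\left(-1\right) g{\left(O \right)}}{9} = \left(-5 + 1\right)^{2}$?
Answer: $\frac{1673217}{306774457} + \frac{3237 \sqrt{3}}{306774457} \approx 0.0054725$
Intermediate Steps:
$g{\left(O \right)} = -144$ ($g{\left(O \right)} = - 9 \left(-5 + 1\right)^{2} = - 9 \left(-4\right)^{2} = \left(-9\right) 16 = -144$)
$\frac{Z{\left(\left(8 - 5\right) G{\left(0 \right)},-216 \right)}}{\sqrt{20811 + g{\left(-66 \right)}} - 42903} = \frac{-216 - \left(8 - 5\right) 6}{\sqrt{20811 - 144} - 42903} = \frac{-216 - 3 \cdot 6}{\sqrt{20667} - 42903} = \frac{-216 - 18}{83 \sqrt{3} - 42903} = \frac{-216 - 18}{-42903 + 83 \sqrt{3}} = - \frac{234}{-42903 + 83 \sqrt{3}}$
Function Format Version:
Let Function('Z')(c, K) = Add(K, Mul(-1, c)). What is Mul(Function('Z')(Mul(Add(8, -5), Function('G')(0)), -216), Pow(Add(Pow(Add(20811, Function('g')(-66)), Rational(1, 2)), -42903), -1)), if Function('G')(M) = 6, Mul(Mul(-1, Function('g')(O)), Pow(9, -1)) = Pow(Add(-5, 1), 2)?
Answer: Add(Rational(1673217, 306774457), Mul(Rational(3237, 306774457), Pow(3, Rational(1, 2)))) ≈ 0.0054725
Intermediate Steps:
Function('g')(O) = -144 (Function('g')(O) = Mul(-9, Pow(Add(-5, 1), 2)) = Mul(-9, Pow(-4, 2)) = Mul(-9, 16) = -144)
Mul(Function('Z')(Mul(Add(8, -5), Function('G')(0)), -216), Pow(Add(Pow(Add(20811, Function('g')(-66)), Rational(1, 2)), -42903), -1)) = Mul(Add(-216, Mul(-1, Mul(Add(8, -5), 6))), Pow(Add(Pow(Add(20811, -144), Rational(1, 2)), -42903), -1)) = Mul(Add(-216, Mul(-1, Mul(3, 6))), Pow(Add(Pow(20667, Rational(1, 2)), -42903), -1)) = Mul(Add(-216, Mul(-1, 18)), Pow(Add(Mul(83, Pow(3, Rational(1, 2))), -42903), -1)) = Mul(Add(-216, -18), Pow(Add(-42903, Mul(83, Pow(3, Rational(1, 2)))), -1)) = Mul(-234, Pow(Add(-42903, Mul(83, Pow(3, Rational(1, 2)))), -1))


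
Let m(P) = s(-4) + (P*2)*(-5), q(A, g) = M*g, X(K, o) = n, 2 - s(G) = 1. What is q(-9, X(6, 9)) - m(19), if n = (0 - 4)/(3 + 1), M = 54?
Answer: 135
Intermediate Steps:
s(G) = 1 (s(G) = 2 - 1*1 = 2 - 1 = 1)
n = -1 (n = -4/4 = -4*¼ = -1)
X(K, o) = -1
q(A, g) = 54*g
m(P) = 1 - 10*P (m(P) = 1 + (P*2)*(-5) = 1 + (2*P)*(-5) = 1 - 10*P)
q(-9, X(6, 9)) - m(19) = 54*(-1) - (1 - 10*19) = -54 - (1 - 190) = -54 - 1*(-189) = -54 + 189 = 135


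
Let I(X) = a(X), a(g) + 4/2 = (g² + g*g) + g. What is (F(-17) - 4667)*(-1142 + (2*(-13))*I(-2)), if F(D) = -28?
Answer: 5849970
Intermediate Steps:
a(g) = -2 + g + 2*g² (a(g) = -2 + ((g² + g*g) + g) = -2 + ((g² + g²) + g) = -2 + (2*g² + g) = -2 + (g + 2*g²) = -2 + g + 2*g²)
I(X) = -2 + X + 2*X²
(F(-17) - 4667)*(-1142 + (2*(-13))*I(-2)) = (-28 - 4667)*(-1142 + (2*(-13))*(-2 - 2 + 2*(-2)²)) = -4695*(-1142 - 26*(-2 - 2 + 2*4)) = -4695*(-1142 - 26*(-2 - 2 + 8)) = -4695*(-1142 - 26*4) = -4695*(-1142 - 104) = -4695*(-1246) = 5849970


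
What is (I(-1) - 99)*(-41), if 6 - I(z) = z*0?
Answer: 3813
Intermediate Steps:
I(z) = 6 (I(z) = 6 - z*0 = 6 - 1*0 = 6 + 0 = 6)
(I(-1) - 99)*(-41) = (6 - 99)*(-41) = -93*(-41) = 3813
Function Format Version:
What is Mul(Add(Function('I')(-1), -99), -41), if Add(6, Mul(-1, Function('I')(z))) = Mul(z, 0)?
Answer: 3813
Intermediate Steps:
Function('I')(z) = 6 (Function('I')(z) = Add(6, Mul(-1, Mul(z, 0))) = Add(6, Mul(-1, 0)) = Add(6, 0) = 6)
Mul(Add(Function('I')(-1), -99), -41) = Mul(Add(6, -99), -41) = Mul(-93, -41) = 3813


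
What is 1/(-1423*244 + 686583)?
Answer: 1/339371 ≈ 2.9466e-6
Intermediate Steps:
1/(-1423*244 + 686583) = 1/(-347212 + 686583) = 1/339371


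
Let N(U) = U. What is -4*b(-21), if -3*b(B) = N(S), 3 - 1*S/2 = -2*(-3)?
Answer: -8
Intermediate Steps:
S = -6 (S = 6 - (-4)*(-3) = 6 - 2*6 = 6 - 12 = -6)
b(B) = 2 (b(B) = -⅓*(-6) = 2)
-4*b(-21) = -4*2 = -8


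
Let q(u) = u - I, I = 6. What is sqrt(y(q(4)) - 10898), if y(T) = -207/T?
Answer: I*sqrt(43178)/2 ≈ 103.9*I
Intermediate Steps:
q(u) = -6 + u (q(u) = u - 1*6 = u - 6 = -6 + u)
sqrt(y(q(4)) - 10898) = sqrt(-207/(-6 + 4) - 10898) = sqrt(-207/(-2) - 10898) = sqrt(-207*(-1/2) - 10898) = sqrt(207/2 - 10898) = sqrt(-21589/2) = I*sqrt(43178)/2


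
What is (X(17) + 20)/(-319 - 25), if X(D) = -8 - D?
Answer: 5/344 ≈ 0.014535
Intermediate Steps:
(X(17) + 20)/(-319 - 25) = ((-8 - 1*17) + 20)/(-319 - 25) = ((-8 - 17) + 20)/(-344) = (-25 + 20)*(-1/344) = -5*(-1/344) = 5/344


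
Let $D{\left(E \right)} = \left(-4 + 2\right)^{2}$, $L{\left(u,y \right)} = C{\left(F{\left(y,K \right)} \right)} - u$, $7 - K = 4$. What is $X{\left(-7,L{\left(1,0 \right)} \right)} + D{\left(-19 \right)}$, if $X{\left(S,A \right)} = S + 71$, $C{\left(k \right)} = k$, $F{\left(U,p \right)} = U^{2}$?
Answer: $68$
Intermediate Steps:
$K = 3$ ($K = 7 - 4 = 3$)
$L{\left(u,y \right)} = y^{2} - u$
$D{\left(E \right)} = 4$ ($D{\left(E \right)} = \left(-2\right)^{2} = 4$)
$X{\left(S,A \right)} = 71 + S$
$X{\left(-7,L{\left(1,0 \right)} \right)} + D{\left(-19 \right)} = \left(71 - 7\right) + 4 = 64 + 4 = 68$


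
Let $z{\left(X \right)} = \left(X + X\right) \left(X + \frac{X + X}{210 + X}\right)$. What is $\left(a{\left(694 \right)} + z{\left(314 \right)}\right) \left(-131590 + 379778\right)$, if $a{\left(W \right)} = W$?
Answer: $\frac{6458264248456}{131} \approx 4.93 \cdot 10^{10}$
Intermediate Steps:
$z{\left(X \right)} = 2 X \left(X + \frac{2 X}{210 + X}\right)$
$\left(a{\left(694 \right)} + z{\left(314 \right)}\right) \left(-131590 + 379778\right) = \left(694 + \frac{2 \cdot 314^{2} \left(212 + 314\right)}{210 + 314}\right) \left(-131590 + 379778\right) = \left(694 + 2 \cdot 98596 \cdot \frac{1}{524} \cdot 526\right) 248188 = \left(694 + \frac{25930748}{131}\right) 248188 = \frac{26021662}{131} \cdot 248188 = \frac{6458264248456}{131}$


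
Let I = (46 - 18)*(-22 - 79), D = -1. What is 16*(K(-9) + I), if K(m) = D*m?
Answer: -45104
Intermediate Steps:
I = -2828 (I = 28*(-101) = -2828)
K(m) = -m
16*(K(-9) + I) = 16*(-1*(-9) - 2828) = 16*(9 - 2828) = 16*(-2819) = -45104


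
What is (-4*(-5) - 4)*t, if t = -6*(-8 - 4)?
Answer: 1152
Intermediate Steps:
t = 72 (t = -6*(-12) = 72)
(-4*(-5) - 4)*t = (-4*(-5) - 4)*72 = (20 - 4)*72 = 16*72 = 1152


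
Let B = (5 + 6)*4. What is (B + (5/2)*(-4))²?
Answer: 1156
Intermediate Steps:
B = 44 (B = 11*4 = 44)
(B + (5/2)*(-4))² = (44 + (5/2)*(-4))² = (44 - 10)² = 34² = 1156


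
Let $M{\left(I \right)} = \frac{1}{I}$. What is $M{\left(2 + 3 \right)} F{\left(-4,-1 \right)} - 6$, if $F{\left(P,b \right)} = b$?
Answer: $- \frac{31}{5} \approx -6.2$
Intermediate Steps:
$M{\left(2 + 3 \right)} F{\left(-4,-1 \right)} - 6 = \frac{1}{2 + 3} \left(-1\right) - 6 = \frac{1}{5} \left(-1\right) - 6 = - \frac{1}{5} - 6 = - \frac{31}{5}$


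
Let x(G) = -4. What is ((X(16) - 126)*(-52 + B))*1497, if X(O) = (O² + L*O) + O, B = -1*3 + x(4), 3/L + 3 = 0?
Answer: -11481990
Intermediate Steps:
L = -1 (L = 3/(-3 + 0) = 3/(-3) = 3*(-⅓) = -1)
B = -7 (B = -1*3 - 4 = -3 - 4 = -7)
X(O) = O² (X(O) = (O² - O) + O = O²)
((X(16) - 126)*(-52 + B))*1497 = ((16² - 126)*(-52 - 7))*1497 = ((256 - 126)*(-59))*1497 = (130*(-59))*1497 = -7670*1497 = -11481990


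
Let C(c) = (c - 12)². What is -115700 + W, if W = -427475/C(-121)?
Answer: -2047044775/17689 ≈ -1.1572e+5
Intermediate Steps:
C(c) = (-12 + c)²
W = -427475/17689 (W = -427475/(-12 - 121)² = -427475/((-133)²) = -427475/17689 ≈ -24.166)
-115700 + W = -115700 - 427475/17689 = -2047044775/17689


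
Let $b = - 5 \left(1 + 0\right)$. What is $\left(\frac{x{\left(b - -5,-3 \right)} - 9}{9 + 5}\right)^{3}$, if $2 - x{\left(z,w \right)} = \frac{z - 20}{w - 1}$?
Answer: $- \frac{216}{343} \approx -0.62974$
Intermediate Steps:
$b = -5$ ($b = \left(-5\right) 1 = -5$)
$x{\left(z,w \right)} = 2 - \frac{-20 + z}{-1 + w}$ ($x{\left(z,w \right)} = 2 - \frac{z - 20}{w - 1} = 2 - \frac{z - 20}{-1 + w} = 2 - \frac{-20 + z}{-1 + w}$)
$\left(\frac{x{\left(b - -5,-3 \right)} - 9}{9 + 5}\right)^{3} = \left(\frac{\frac{18 - \left(-5 - -5\right) + 2 \left(-3\right)}{-1 - 3} - 9}{9 + 5}\right)^{3} = \left(\frac{\frac{18 - \left(-5 + 5\right) - 6}{-4} - 9}{14}\right)^{3} = \left(\left(- \frac{18 - 0 - 6}{4} - 9\right) \frac{1}{14}\right)^{3} = \left(\left(- \frac{18 + 0 - 6}{4} - 9\right) \frac{1}{14}\right)^{3} = \left(\left(\left(- \frac{1}{4}\right) 12 - 9\right) \frac{1}{14}\right)^{3} = \left(\left(-3 - 9\right) \frac{1}{14}\right)^{3} = \left(\left(-12\right) \frac{1}{14}\right)^{3} = \left(- \frac{6}{7}\right)^{3} = - \frac{216}{343}$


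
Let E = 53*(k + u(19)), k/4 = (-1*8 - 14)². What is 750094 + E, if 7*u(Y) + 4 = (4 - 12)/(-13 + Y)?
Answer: 17905894/21 ≈ 8.5266e+5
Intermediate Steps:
k = 1936 (k = 4*(-1*8 - 14)² = 4*(-8 - 14)² = 4*(-22)² = 4*484 = 1936)
u(Y) = -4/7 - 8/(7*(-13 + Y)) (u(Y) = -4/7 + ((4 - 12)/(-13 + Y))/7 = -4/7 + (-8/(-13 + Y))/7 = -4/7 - 8/(7*(-13 + Y)))
E = 2153920/21 (E = 53*(1936 + 4*(11 - 1*19)/(7*(-13 + 19))) = 53*(1936 + (4/7)*(11 - 19)/6) = 53*(1936 + (4/7)*(⅙)*(-8)) = 53*(1936 - 16/21) = 53*(40640/21) = 2153920/21 ≈ 1.0257e+5)
750094 + E = 750094 + 2153920/21 = 17905894/21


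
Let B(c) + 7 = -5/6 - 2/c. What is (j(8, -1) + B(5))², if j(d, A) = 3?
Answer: 24649/900 ≈ 27.388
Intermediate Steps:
B(c) = -47/6 - 2/c (B(c) = -7 + (-5/6 - 2/c) = -7 + (-5*⅙ - 2/c) = -7 + (-⅚ - 2/c) = -47/6 - 2/c)
(j(8, -1) + B(5))² = (3 + (-47/6 - 2/5))² = (3 + (-47/6 - 2*⅕))² = (3 + (-47/6 - ⅖))² = (3 - 247/30)² = (-157/30)² = 24649/900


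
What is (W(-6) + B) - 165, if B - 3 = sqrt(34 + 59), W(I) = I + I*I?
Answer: -132 + sqrt(93) ≈ -122.36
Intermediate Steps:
W(I) = I + I**2
B = 3 + sqrt(93) (B = 3 + sqrt(34 + 59) = 3 + sqrt(93) ≈ 12.644)
(W(-6) + B) - 165 = (-6*(1 - 6) + (3 + sqrt(93))) - 165 = (-6*(-5) + (3 + sqrt(93))) - 165 = (30 + (3 + sqrt(93))) - 165 = (33 + sqrt(93)) - 165 = -132 + sqrt(93)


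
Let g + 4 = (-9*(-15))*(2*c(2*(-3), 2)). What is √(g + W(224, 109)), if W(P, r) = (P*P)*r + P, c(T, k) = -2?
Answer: 8*√85451 ≈ 2338.6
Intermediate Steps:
W(P, r) = P + r*P² (W(P, r) = P²*r + P = r*P² + P = P + r*P²)
g = -544 (g = -4 + (-9*(-15))*(2*(-2)) = -4 + 135*(-4) = -4 - 540 = -544)
√(g + W(224, 109)) = √(-544 + 224*(1 + 224*109)) = √(-544 + 224*(1 + 24416)) = √(-544 + 224*24417) = √(-544 + 5469408) = √5468864 = 8*√85451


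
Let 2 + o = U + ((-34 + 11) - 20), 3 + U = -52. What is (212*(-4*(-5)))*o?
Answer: -424000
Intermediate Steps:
U = -55 (U = -3 - 52 = -55)
o = -100 (o = -2 + (-55 + ((-34 + 11) - 20)) = -2 + (-55 + (-23 - 20)) = -2 + (-55 - 43) = -2 - 98 = -100)
(212*(-4*(-5)))*o = (212*(-4*(-5)))*(-100) = (212*20)*(-100) = 4240*(-100) = -424000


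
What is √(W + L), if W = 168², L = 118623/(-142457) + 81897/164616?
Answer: √1194305358291294764578/205707908 ≈ 168.00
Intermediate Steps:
L = -2620147613/7816900504 (L = 118623*(-1/142457) + 81897*(1/164616) = -118623/142457 + 27299/54872 = -2620147613/7816900504 ≈ -0.33519)
W = 28224
√(W + L) = √(28224 - 2620147613/7816900504) = √(220621579677283/7816900504) = √1194305358291294764578/205707908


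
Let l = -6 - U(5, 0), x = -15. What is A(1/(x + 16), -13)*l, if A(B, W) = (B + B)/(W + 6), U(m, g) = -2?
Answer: 8/7 ≈ 1.1429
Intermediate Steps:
A(B, W) = 2*B/(6 + W) (A(B, W) = (2*B)/(6 + W) = 2*B/(6 + W))
l = -4 (l = -6 - 1*(-2) = -6 + 2 = -4)
A(1/(x + 16), -13)*l = (2/((-15 + 16)*(6 - 13)))*(-4) = (2/(1*(-7)))*(-4) = (2*1*(-⅐))*(-4) = -2/7*(-4) = 8/7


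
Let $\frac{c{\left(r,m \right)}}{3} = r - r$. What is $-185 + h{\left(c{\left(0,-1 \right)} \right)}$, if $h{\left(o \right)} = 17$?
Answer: $-168$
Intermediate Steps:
$c{\left(r,m \right)} = 0$ ($c{\left(r,m \right)} = 3 \left(r - r\right) = 3 \cdot 0 = 0$)
$-185 + h{\left(c{\left(0,-1 \right)} \right)} = -185 + 17 = -168$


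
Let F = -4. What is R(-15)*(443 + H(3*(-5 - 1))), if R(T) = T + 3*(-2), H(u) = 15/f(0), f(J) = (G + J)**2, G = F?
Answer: -149163/16 ≈ -9322.7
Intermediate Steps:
G = -4
f(J) = (-4 + J)**2
H(u) = 15/16 (H(u) = 15/((-4 + 0)**2) = 15/((-4)**2) = 15/16)
R(T) = -6 + T (R(T) = T - 6 = -6 + T)
R(-15)*(443 + H(3*(-5 - 1))) = (-6 - 15)*(443 + 15/16) = -21*7103/16 = -149163/16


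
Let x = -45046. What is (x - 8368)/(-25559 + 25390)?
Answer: 53414/169 ≈ 316.06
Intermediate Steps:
(x - 8368)/(-25559 + 25390) = (-45046 - 8368)/(-25559 + 25390) = -53414/(-169) = -53414*(-1/169) = 53414/169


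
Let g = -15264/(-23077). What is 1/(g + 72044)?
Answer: 23077/1662574652 ≈ 1.3880e-5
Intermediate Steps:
g = 15264/23077 (g = -15264*(-1/23077) = 15264/23077 ≈ 0.66144)
1/(g + 72044) = 1/(15264/23077 + 72044) = 1/(1662574652/23077) = 23077/1662574652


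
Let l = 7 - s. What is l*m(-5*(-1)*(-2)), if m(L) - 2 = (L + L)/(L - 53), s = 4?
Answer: 146/21 ≈ 6.9524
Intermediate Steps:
m(L) = 2 + 2*L/(-53 + L) (m(L) = 2 + (L + L)/(L - 53) = 2 + (2*L)/(-53 + L) = 2 + 2*L/(-53 + L))
l = 3 (l = 7 - 1*4 = 7 - 4 = 3)
l*m(-5*(-1)*(-2)) = 3*(2*(-53 + 2*(-5*(-1)*(-2)))/(-53 - 5*(-1)*(-2))) = 3*(2*(-53 + 2*(5*(-2)))/(-53 + 5*(-2))) = 3*(2*(-53 + 2*(-10))/(-53 - 10)) = 3*(2*(-53 - 20)/(-63)) = 3*(2*(-1/63)*(-73)) = 3*(146/63) = 146/21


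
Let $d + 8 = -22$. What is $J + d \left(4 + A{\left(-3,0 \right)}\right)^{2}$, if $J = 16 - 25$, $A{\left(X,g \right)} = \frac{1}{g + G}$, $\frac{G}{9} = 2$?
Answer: $- \frac{27131}{54} \approx -502.43$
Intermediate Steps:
$G = 18$ ($G = 9 \cdot 2 = 18$)
$A{\left(X,g \right)} = \frac{1}{18 + g}$ ($A{\left(X,g \right)} = \frac{1}{g + 18} = \frac{1}{18 + g}$)
$d = -30$ ($d = -8 - 22 = -30$)
$J = -9$ ($J = 16 - 25 = -9$)
$J + d \left(4 + A{\left(-3,0 \right)}\right)^{2} = -9 - 30 \left(4 + \frac{1}{18 + 0}\right)^{2} = -9 - 30 \left(4 + \frac{1}{18}\right)^{2} = -9 - 30 \left(\frac{73}{18}\right)^{2} = -9 - \frac{26645}{54} = - \frac{27131}{54}$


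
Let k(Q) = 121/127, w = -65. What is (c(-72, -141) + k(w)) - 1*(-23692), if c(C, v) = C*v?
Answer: 4298309/127 ≈ 33845.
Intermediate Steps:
k(Q) = 121/127 (k(Q) = 121*(1/127) = 121/127)
(c(-72, -141) + k(w)) - 1*(-23692) = (-72*(-141) + 121/127) - 1*(-23692) = (10152 + 121/127) + 23692 = 1289425/127 + 23692 = 4298309/127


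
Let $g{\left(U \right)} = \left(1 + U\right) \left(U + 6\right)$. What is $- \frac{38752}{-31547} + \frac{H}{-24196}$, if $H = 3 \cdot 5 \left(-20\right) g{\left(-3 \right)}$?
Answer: $\frac{220214698}{190827803} \approx 1.154$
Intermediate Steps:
$g{\left(U \right)} = \left(1 + U\right) \left(6 + U\right)$
$H = 1800$ ($H = 3 \cdot 5 \left(-20\right) \left(6 + \left(-3\right)^{2} + 7 \left(-3\right)\right) = 15 \left(-20\right) \left(6 + 9 - 21\right) = \left(-300\right) \left(-6\right) = 1800$)
$- \frac{38752}{-31547} + \frac{H}{-24196} = - \frac{38752}{-31547} + \frac{1800}{-24196} = \left(-38752\right) \left(- \frac{1}{31547}\right) + 1800 \left(- \frac{1}{24196}\right) = \frac{38752}{31547} - \frac{450}{6049} = \frac{220214698}{190827803}$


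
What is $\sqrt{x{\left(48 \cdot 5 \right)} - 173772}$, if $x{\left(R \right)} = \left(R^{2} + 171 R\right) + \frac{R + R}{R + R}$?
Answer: $i \sqrt{75131} \approx 274.1 i$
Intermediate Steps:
$x{\left(R \right)} = 1 + R^{2} + 171 R$ ($x{\left(R \right)} = \left(R^{2} + 171 R\right) + \frac{2 R}{2 R} = \left(R^{2} + 171 R\right) + 2 R \frac{1}{2 R} = \left(R^{2} + 171 R\right) + 1 = 1 + R^{2} + 171 R$)
$\sqrt{x{\left(48 \cdot 5 \right)} - 173772} = \sqrt{\left(1 + \left(48 \cdot 5\right)^{2} + 171 \cdot 48 \cdot 5\right) - 173772} = \sqrt{\left(1 + 240^{2} + 171 \cdot 240\right) - 173772} = \sqrt{\left(1 + 57600 + 41040\right) - 173772} = \sqrt{98641 - 173772} = \sqrt{-75131} = i \sqrt{75131}$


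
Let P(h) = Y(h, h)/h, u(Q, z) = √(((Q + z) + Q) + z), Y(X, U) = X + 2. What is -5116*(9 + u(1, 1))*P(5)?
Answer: -393932/5 ≈ -78786.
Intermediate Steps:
Y(X, U) = 2 + X
u(Q, z) = √(2*Q + 2*z) (u(Q, z) = √((z + 2*Q) + z) = √(2*Q + 2*z))
P(h) = (2 + h)/h
-5116*(9 + u(1, 1))*P(5) = -5116*(9 + √(2*1 + 2*1))*(2 + 5)/5 = -5116*(9 + √(2 + 2))*(⅕)*7 = -5116*(9 + √4)*7/5 = -5116*(9 + 2)*7/5 = -56276*7/5 = -5116*77/5 = -393932/5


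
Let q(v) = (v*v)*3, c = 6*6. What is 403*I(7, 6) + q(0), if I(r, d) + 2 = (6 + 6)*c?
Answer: 173290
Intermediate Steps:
c = 36
I(r, d) = 430 (I(r, d) = -2 + (6 + 6)*36 = -2 + 12*36 = -2 + 432 = 430)
q(v) = 3*v**2 (q(v) = v**2*3 = 3*v**2)
403*I(7, 6) + q(0) = 403*430 + 3*0**2 = 173290 + 3*0 = 173290 + 0 = 173290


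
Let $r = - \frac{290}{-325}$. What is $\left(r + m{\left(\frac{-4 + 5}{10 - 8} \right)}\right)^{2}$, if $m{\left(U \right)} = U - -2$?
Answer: $\frac{194481}{16900} \approx 11.508$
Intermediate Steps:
$r = \frac{58}{65}$ ($r = \left(-290\right) \left(- \frac{1}{325}\right) = \frac{58}{65} \approx 0.89231$)
$m{\left(U \right)} = 2 + U$ ($m{\left(U \right)} = U + 2 = 2 + U$)
$\left(r + m{\left(\frac{-4 + 5}{10 - 8} \right)}\right)^{2} = \left(\frac{58}{65} + \left(2 + \frac{-4 + 5}{10 - 8}\right)\right)^{2} = \left(\frac{58}{65} + \left(2 + 1 \frac{1}{10 - 8}\right)\right)^{2} = \left(\frac{58}{65} + \left(2 + 1 \cdot \frac{1}{2}\right)\right)^{2} = \left(\frac{58}{65} + \left(2 + \frac{1}{2}\right)\right)^{2} = \left(\frac{58}{65} + \frac{5}{2}\right)^{2} = \left(\frac{441}{130}\right)^{2} = \frac{194481}{16900}$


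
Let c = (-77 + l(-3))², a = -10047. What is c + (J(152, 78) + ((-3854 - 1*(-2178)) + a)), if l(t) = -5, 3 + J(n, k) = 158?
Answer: -4844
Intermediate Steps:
J(n, k) = 155 (J(n, k) = -3 + 158 = 155)
c = 6724 (c = (-77 - 5)² = (-82)² = 6724)
c + (J(152, 78) + ((-3854 - 1*(-2178)) + a)) = 6724 + (155 + ((-3854 - 1*(-2178)) - 10047)) = 6724 + (155 + ((-3854 + 2178) - 10047)) = 6724 + (155 + (-1676 - 10047)) = 6724 + (155 - 11723) = 6724 - 11568 = -4844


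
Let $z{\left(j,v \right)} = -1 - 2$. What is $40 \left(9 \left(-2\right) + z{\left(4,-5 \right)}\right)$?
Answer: $-840$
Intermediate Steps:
$z{\left(j,v \right)} = -3$
$40 \left(9 \left(-2\right) + z{\left(4,-5 \right)}\right) = 40 \left(9 \left(-2\right) - 3\right) = 40 \left(-18 - 3\right) = 40 \left(-21\right) = -840$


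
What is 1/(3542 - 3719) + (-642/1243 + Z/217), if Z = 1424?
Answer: 288367355/47742387 ≈ 6.0401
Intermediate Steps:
1/(3542 - 3719) + (-642/1243 + Z/217) = 1/(3542 - 3719) + (-642/1243 + 1424/217) = 1/(-177) + (-642*1/1243 + 1424*(1/217)) = -1/177 + (-642/1243 + 1424/217) = -1/177 + 1630718/269731 = 288367355/47742387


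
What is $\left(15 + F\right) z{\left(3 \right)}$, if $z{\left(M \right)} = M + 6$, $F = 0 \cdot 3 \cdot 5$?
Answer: $135$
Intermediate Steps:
$F = 0$ ($F = 0 \cdot 5 = 0$)
$z{\left(M \right)} = 6 + M$
$\left(15 + F\right) z{\left(3 \right)} = \left(15 + 0\right) \left(6 + 3\right) = 15 \cdot 9 = 135$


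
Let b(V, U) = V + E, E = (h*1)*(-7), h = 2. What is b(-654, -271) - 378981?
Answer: -379649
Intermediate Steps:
E = -14 (E = (2*1)*(-7) = 2*(-7) = -14)
b(V, U) = -14 + V (b(V, U) = V - 14 = -14 + V)
b(-654, -271) - 378981 = (-14 - 654) - 378981 = -668 - 378981 = -379649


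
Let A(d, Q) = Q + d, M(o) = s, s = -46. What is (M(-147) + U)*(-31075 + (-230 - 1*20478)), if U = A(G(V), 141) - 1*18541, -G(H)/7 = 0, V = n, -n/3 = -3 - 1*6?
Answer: 955189218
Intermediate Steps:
M(o) = -46
n = 27 (n = -3*(-3 - 1*6) = -3*(-3 - 6) = -3*(-9) = 27)
V = 27
G(H) = 0 (G(H) = -7*0 = 0)
U = -18400 (U = (141 + 0) - 1*18541 = 141 - 18541 = -18400)
(M(-147) + U)*(-31075 + (-230 - 1*20478)) = (-46 - 18400)*(-31075 + (-230 - 1*20478)) = -18446*(-31075 + (-230 - 20478)) = -18446*(-31075 - 20708) = -18446*(-51783) = 955189218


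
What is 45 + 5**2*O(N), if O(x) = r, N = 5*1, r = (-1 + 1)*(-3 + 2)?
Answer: 45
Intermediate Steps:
r = 0 (r = 0*(-1) = 0)
N = 5
O(x) = 0
45 + 5**2*O(N) = 45 + 5**2*0 = 45 + 25*0 = 45 + 0 = 45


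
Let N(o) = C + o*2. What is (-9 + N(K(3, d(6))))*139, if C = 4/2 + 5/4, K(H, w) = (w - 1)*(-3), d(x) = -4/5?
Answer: 14039/20 ≈ 701.95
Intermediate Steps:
d(x) = -4/5 (d(x) = -4*1/5 = -4/5)
K(H, w) = 3 - 3*w (K(H, w) = (-1 + w)*(-3) = 3 - 3*w)
C = 13/4 (C = 4*(1/2) + 5*(1/4) = 2 + 5/4 = 13/4 ≈ 3.2500)
N(o) = 13/4 + 2*o (N(o) = 13/4 + o*2 = 13/4 + 2*o)
(-9 + N(K(3, d(6))))*139 = (-9 + (13/4 + 2*(3 - 3*(-4/5))))*139 = (-9 + (13/4 + 2*(3 + 12/5)))*139 = (-9 + (13/4 + 2*(27/5)))*139 = (-9 + (13/4 + 54/5))*139 = (-9 + 281/20)*139 = (101/20)*139 = 14039/20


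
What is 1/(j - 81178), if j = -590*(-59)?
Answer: -1/46368 ≈ -2.1567e-5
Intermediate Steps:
j = 34810
1/(j - 81178) = 1/(34810 - 81178) = 1/(-46368) = -1/46368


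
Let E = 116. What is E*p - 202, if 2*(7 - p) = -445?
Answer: 26420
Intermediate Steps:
p = 459/2 (p = 7 - 1/2*(-445) = 7 + 445/2 = 459/2 ≈ 229.50)
E*p - 202 = 116*(459/2) - 202 = 26622 - 202 = 26420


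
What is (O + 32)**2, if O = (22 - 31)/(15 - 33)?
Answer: 4225/4 ≈ 1056.3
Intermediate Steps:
O = 1/2 (O = -9/(-18) = -9*(-1/18) = 1/2 ≈ 0.50000)
(O + 32)**2 = (1/2 + 32)**2 = (65/2)**2 = 4225/4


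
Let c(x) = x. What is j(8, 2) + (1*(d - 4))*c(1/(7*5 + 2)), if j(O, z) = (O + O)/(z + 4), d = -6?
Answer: 266/111 ≈ 2.3964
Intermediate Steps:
j(O, z) = 2*O/(4 + z) (j(O, z) = (2*O)/(4 + z) = 2*O/(4 + z))
j(8, 2) + (1*(d - 4))*c(1/(7*5 + 2)) = 2*8/(4 + 2) + (1*(-6 - 4))/(7*5 + 2) = 2*8/6 + (1*(-10))/(35 + 2) = 2*8*(⅙) - 10/37 = 8/3 - 10*1/37 = 8/3 - 10/37 = 266/111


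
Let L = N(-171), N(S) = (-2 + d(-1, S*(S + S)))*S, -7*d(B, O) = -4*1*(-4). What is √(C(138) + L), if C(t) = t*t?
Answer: 3*√107674/7 ≈ 140.63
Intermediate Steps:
C(t) = t²
d(B, O) = -16/7 (d(B, O) = -(-4*1)*(-4)/7 = -(-4)*(-4)/7 = -⅐*16 = -16/7)
N(S) = -30*S/7 (N(S) = (-2 - 16/7)*S = -30*S/7)
L = 5130/7 (L = -30/7*(-171) = 5130/7 ≈ 732.86)
√(C(138) + L) = √(138² + 5130/7) = √(19044 + 5130/7) = √(138438/7) = 3*√107674/7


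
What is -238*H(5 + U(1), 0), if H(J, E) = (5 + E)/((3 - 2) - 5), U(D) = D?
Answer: 595/2 ≈ 297.50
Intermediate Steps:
H(J, E) = -5/4 - E/4 (H(J, E) = (5 + E)/(1 - 5) = (5 + E)/(-4) = (5 + E)*(-¼) = -5/4 - E/4)
-238*H(5 + U(1), 0) = -238*(-5/4 - ¼*0) = -238*(-5/4 + 0) = -238*(-5/4) = 595/2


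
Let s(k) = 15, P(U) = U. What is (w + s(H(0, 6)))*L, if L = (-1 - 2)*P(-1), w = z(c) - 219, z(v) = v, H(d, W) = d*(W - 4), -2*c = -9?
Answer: -1197/2 ≈ -598.50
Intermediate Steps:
c = 9/2 (c = -½*(-9) = 9/2 ≈ 4.5000)
H(d, W) = d*(-4 + W)
w = -429/2 (w = 9/2 - 219 = -429/2 ≈ -214.50)
L = 3 (L = (-1 - 2)*(-1) = -3*(-1) = 3)
(w + s(H(0, 6)))*L = (-429/2 + 15)*3 = -399/2*3 = -1197/2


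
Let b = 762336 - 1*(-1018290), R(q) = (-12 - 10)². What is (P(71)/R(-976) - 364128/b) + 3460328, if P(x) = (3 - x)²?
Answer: 124258260831476/35909291 ≈ 3.4603e+6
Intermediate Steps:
R(q) = 484 (R(q) = (-22)² = 484)
b = 1780626 (b = 762336 + 1018290 = 1780626)
(P(71)/R(-976) - 364128/b) + 3460328 = ((-3 + 71)²/484 - 364128/1780626) + 3460328 = (68²*(1/484) - 364128*1/1780626) + 3460328 = (4624*(1/484) - 60688/296771) + 3460328 = (1156/121 - 60688/296771) + 3460328 = 335724028/35909291 + 3460328 = 124258260831476/35909291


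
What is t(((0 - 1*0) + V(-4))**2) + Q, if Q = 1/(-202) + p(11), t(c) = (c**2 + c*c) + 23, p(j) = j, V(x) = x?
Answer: 110291/202 ≈ 546.00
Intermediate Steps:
t(c) = 23 + 2*c**2 (t(c) = (c**2 + c**2) + 23 = 2*c**2 + 23 = 23 + 2*c**2)
Q = 2221/202 (Q = 1/(-202) + 11 = -1/202 + 11 = 2221/202 ≈ 10.995)
t(((0 - 1*0) + V(-4))**2) + Q = (23 + 2*(((0 - 1*0) - 4)**2)**2) + 2221/202 = (23 + 2*(((0 + 0) - 4)**2)**2) + 2221/202 = (23 + 2*((0 - 4)**2)**2) + 2221/202 = (23 + 2*((-4)**2)**2) + 2221/202 = (23 + 2*16**2) + 2221/202 = (23 + 2*256) + 2221/202 = (23 + 512) + 2221/202 = 535 + 2221/202 = 110291/202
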